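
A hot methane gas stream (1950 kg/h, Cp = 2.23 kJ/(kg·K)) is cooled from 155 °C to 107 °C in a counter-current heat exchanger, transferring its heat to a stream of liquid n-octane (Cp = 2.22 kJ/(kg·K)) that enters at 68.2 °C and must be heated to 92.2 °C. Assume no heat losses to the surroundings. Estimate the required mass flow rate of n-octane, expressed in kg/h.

Heat released by hot stream: Q = 1950 × 2.23 × (155 − 107) = 208730 kJ/h
Energy balance on cold side (adiabatic exchanger): Q = ṁ_c·Cp_c·(T_c,out − T_c,in)
ṁ_c = 208730 / [2.22 × (92.2 − 68.2)] = 3917.6 kg/h

ṁ_c = 3920 kg/h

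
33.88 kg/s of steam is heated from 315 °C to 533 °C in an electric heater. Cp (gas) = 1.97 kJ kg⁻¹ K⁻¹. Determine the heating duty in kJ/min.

Q = ṁ·Cp·ΔT = 33.88 × 1.97 × (533 − 315) = 14550 kJ/s
Heating duty = 873010 kJ/min

Q = 873000 kJ/min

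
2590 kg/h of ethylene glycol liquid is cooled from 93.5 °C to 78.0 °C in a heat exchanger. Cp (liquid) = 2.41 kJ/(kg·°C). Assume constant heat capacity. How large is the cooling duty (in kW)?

Q = ṁ·Cp·ΔT = 2590 × 2.41 × (78.0 − 93.5) = -96749 kJ/h
Converting: 96749 / 3600 s = 26.875 kW

Q_c = 26.9 kW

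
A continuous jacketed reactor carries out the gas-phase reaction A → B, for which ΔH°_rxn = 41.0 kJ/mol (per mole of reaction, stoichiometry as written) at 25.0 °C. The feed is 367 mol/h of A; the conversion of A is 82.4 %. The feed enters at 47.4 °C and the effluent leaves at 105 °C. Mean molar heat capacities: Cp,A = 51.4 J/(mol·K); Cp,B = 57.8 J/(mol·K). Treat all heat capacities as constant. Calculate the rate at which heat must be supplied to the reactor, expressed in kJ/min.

Extent of reaction ξ = 0.824 × 367 = 302.41 mol/h
Reaction term: ξ·ΔH°_rxn = 302.41 × 41.0 = 12399 kJ/h
Sensible, feed 47.4→25 °C: -422.55 kJ/h
Outlet flows (mol/h): A 64.592, B 302.41
Sensible, products 25→105 °C: 1663.9 kJ/h
Q = ΔH = 13640 kJ/h = 3.7889 kW
Heat supplied = 227.34 kJ/min

Q_in = 227 kJ/min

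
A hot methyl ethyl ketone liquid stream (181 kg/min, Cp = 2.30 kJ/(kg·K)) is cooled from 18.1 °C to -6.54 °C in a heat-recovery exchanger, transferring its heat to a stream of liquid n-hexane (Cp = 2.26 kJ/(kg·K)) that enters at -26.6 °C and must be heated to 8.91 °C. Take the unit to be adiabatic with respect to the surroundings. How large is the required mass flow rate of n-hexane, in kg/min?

ṁ_c = 128 kg/min

Heat released by hot stream: Q = 181 × 2.30 × (18.1 − -6.54) = 10258 kJ/min
Energy balance on cold side (adiabatic exchanger): Q = ṁ_c·Cp_c·(T_c,out − T_c,in)
ṁ_c = 10258 / [2.26 × (8.91 − -26.6)] = 127.82 kg/min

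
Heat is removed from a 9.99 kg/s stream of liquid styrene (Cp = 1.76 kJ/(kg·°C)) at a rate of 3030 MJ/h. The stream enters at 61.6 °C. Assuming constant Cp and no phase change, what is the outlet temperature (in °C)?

T_out = 13.7 °C

Q = 3030 MJ/h = 841.67 kJ/s
ΔT = Q/(ṁ·Cp) = 841.67/(9.99×1.76) = 47.87 K
T_out = 61.6 − 47.87 = 13.73 °C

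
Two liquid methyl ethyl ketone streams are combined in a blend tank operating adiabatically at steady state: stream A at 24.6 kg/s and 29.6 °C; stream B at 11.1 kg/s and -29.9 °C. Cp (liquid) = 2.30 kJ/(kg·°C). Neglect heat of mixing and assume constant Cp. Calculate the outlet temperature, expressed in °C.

T_out = 11.1 °C

Energy balance with Q = 0: Σ ṁᵢCp,ᵢ(T_out − Tᵢ) = 0
T_out = Σ ṁᵢCp,ᵢTᵢ / Σ ṁᵢCp,ᵢ
      = 911.42 / 82.11 = 11.1 °C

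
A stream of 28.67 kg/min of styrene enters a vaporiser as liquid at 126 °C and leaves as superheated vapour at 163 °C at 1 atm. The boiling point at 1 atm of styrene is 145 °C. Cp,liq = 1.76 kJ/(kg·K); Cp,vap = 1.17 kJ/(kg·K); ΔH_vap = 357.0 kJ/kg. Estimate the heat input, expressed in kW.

Q = 197 kW

liquid 126→145 °C: 33.44 kJ/kg
vaporisation at 145 °C: 357 kJ/kg
vapour 145→163 °C: 21.06 kJ/kg
Δh = 33.44 + 357 + 21.06 = 411.5 kJ/kg
Q = ṁ·Δh = 28.67 kg/min × 411.5 kJ/kg = 11798 kJ/min
|Q| = 196.63 kW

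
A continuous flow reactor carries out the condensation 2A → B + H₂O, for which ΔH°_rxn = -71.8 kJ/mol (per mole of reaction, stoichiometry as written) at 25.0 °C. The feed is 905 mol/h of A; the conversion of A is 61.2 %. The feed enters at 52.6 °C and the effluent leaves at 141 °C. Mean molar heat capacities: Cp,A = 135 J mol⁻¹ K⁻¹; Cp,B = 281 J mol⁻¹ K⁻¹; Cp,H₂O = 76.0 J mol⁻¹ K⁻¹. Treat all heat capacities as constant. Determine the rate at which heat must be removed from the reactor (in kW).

Q_out = 1.75 kW

Extent of reaction ξ = 0.612 × 905 / 2 = 276.93 mol/h
Reaction term: ξ·ΔH°_rxn = 276.93 × -71.8 = -19884 kJ/h
Sensible, feed 52.6→25 °C: -3372 kJ/h
Outlet flows (mol/h): A 351.14, B 276.93, H₂O 276.93
Sensible, products 25→141 °C: 16967 kJ/h
Q = ΔH = -6288.5 kJ/h = -1.7468 kW
Heat removed = 1.7468 kW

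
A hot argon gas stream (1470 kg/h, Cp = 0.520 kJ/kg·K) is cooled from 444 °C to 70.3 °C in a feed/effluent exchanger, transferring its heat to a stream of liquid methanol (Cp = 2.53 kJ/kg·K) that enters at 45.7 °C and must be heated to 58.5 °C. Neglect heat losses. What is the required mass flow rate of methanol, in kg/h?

ṁ_c = 8820 kg/h

Heat released by hot stream: Q = 1470 × 0.520 × (444 − 70.3) = 285660 kJ/h
Energy balance on cold side (adiabatic exchanger): Q = ṁ_c·Cp_c·(T_c,out − T_c,in)
ṁ_c = 285660 / [2.53 × (58.5 − 45.7)] = 8820.9 kg/h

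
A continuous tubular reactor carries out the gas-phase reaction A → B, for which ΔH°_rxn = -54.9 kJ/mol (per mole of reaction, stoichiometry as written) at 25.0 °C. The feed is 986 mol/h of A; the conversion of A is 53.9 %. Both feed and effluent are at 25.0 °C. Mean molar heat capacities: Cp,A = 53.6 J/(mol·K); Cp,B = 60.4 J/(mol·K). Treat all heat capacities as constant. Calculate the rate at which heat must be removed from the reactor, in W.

Q_out = 8100 W

Extent of reaction ξ = 0.539 × 986 = 531.45 mol/h
Reaction term: ξ·ΔH°_rxn = 531.45 × -54.9 = -29177 kJ/h
Q = ΔH = -29177 kJ/h = -8.1047 kW
Heat removed = 8104.7 W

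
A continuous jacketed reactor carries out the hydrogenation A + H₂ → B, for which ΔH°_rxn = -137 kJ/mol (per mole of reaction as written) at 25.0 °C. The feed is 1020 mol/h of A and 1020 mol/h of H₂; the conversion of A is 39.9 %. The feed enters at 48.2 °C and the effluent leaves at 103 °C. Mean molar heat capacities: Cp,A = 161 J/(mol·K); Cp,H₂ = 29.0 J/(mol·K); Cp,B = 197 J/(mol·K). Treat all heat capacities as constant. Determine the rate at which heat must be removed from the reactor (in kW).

Extent of reaction ξ = 0.399 × 1020 = 406.98 mol/h
Reaction term: ξ·ΔH°_rxn = 406.98 × -137 = -55756 kJ/h
Sensible, feed 48.2→25 °C: -4496.2 kJ/h
Outlet flows (mol/h): A 613.02, H₂ 613.02, B 406.98
Sensible, products 25→103 °C: 15339 kJ/h
Q = ΔH = -44914 kJ/h = -12.476 kW
Heat removed = 12.476 kW

Q_out = 12.5 kW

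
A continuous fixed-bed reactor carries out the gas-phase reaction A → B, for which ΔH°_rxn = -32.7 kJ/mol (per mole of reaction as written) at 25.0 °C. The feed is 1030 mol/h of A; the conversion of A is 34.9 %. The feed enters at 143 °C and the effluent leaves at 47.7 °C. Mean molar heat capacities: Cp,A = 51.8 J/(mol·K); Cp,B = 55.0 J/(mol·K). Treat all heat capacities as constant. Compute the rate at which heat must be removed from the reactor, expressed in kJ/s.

Q_out = 4.67 kJ/s

Extent of reaction ξ = 0.349 × 1030 = 359.47 mol/h
Reaction term: ξ·ΔH°_rxn = 359.47 × -32.7 = -11755 kJ/h
Sensible, feed 143→25 °C: -6295.8 kJ/h
Outlet flows (mol/h): A 670.53, B 359.47
Sensible, products 25→47.7 °C: 1237.2 kJ/h
Q = ΔH = -16813 kJ/h = -4.6703 kW
Heat removed = 4.6703 kJ/s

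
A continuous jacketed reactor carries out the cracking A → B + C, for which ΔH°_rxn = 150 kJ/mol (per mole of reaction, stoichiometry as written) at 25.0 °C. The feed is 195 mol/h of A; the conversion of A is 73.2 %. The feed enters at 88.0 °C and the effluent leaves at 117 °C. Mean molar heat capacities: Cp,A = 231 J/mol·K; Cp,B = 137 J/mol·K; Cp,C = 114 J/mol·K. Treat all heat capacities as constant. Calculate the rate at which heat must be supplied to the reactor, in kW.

Q_in = 6.38 kW

Extent of reaction ξ = 0.732 × 195 = 142.74 mol/h
Reaction term: ξ·ΔH°_rxn = 142.74 × 150 = 21411 kJ/h
Sensible, feed 88.0→25 °C: -2837.8 kJ/h
Outlet flows (mol/h): A 52.26, B 142.74, C 142.74
Sensible, products 25→117 °C: 4406.8 kJ/h
Q = ΔH = 22980 kJ/h = 6.3833 kW
Heat supplied = 6.3833 kW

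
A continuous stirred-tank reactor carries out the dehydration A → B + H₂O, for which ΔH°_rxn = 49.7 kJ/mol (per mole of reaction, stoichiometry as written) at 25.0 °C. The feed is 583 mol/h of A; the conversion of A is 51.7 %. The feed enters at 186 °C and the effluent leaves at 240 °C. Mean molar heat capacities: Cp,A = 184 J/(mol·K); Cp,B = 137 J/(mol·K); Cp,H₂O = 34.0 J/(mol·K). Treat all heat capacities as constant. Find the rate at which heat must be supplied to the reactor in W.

Extent of reaction ξ = 0.517 × 583 = 301.41 mol/h
Reaction term: ξ·ΔH°_rxn = 301.41 × 49.7 = 14980 kJ/h
Sensible, feed 186→25 °C: -17271 kJ/h
Outlet flows (mol/h): A 281.59, B 301.41, H₂O 301.41
Sensible, products 25→240 °C: 22221 kJ/h
Q = ΔH = 19930 kJ/h = 5.5362 kW
Heat supplied = 5536.2 W

Q_in = 5540 W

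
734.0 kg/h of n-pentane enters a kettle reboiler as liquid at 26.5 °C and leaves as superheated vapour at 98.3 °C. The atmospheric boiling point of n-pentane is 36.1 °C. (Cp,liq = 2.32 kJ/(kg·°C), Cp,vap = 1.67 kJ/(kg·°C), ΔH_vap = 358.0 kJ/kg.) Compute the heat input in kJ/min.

liquid 26.5→36.1 °C: 22.272 kJ/kg
vaporisation at 36.1 °C: 358 kJ/kg
vapour 36.1→98.3 °C: 103.87 kJ/kg
Δh = 22.272 + 358 + 103.87 = 484.15 kJ/kg
Q = ṁ·Δh = 734.0 kg/h × 484.15 kJ/kg = 355360 kJ/h
|Q| = 98.712 kW = 5922.7 kJ/min

Q = 5920 kJ/min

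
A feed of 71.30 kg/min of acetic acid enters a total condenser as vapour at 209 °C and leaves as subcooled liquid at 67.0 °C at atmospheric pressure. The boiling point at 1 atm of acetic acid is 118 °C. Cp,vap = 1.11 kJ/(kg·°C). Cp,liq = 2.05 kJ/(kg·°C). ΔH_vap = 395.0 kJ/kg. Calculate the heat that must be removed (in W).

vapour 209→118 °C: -101.01 kJ/kg
condensation at 118 °C: -395 kJ/kg
liquid 118→67.0 °C: -104.55 kJ/kg
Δh = -101.01 + -395 + -104.55 = -600.56 kJ/kg
Q = ṁ·Δh = 71.30 kg/min × -600.56 kJ/kg = -42820 kJ/min
|Q| = 713.67 kW = 713670 W

Q_c = 714000 W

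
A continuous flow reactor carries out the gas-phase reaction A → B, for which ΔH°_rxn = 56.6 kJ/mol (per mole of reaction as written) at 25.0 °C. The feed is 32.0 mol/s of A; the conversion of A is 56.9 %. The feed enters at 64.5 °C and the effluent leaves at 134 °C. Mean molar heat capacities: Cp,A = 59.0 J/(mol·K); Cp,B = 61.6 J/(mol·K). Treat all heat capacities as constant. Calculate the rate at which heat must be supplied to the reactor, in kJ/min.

Q_in = 70000 kJ/min

Extent of reaction ξ = 0.569 × 32.0 = 18.208 mol/s
Reaction term: ξ·ΔH°_rxn = 18.208 × 56.6 = 1030.6 kJ/s
Sensible, feed 64.5→25 °C: -74.576 kJ/s
Outlet flows (mol/s): A 13.792, B 18.208
Sensible, products 25→134 °C: 210.95 kJ/s
Q = ΔH = 1166.9 kJ/s = 1166.9 kW
Heat supplied = 70017 kJ/min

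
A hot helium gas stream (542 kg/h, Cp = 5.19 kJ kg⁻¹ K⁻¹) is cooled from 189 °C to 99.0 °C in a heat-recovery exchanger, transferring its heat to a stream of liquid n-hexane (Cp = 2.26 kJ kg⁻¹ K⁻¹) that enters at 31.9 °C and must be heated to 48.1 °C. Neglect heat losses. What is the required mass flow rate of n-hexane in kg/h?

ṁ_c = 6910 kg/h

Heat released by hot stream: Q = 542 × 5.19 × (189 − 99.0) = 253170 kJ/h
Energy balance on cold side (adiabatic exchanger): Q = ṁ_c·Cp_c·(T_c,out − T_c,in)
ṁ_c = 253170 / [2.26 × (48.1 − 31.9)] = 6914.9 kg/h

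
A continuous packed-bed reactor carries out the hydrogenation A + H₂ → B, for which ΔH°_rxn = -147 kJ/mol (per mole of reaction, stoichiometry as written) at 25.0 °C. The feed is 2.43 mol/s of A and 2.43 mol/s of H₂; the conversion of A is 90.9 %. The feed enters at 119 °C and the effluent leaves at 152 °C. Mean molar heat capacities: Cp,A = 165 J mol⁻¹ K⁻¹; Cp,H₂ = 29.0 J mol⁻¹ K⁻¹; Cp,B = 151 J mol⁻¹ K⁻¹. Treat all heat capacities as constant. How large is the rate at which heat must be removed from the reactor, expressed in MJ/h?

Extent of reaction ξ = 0.909 × 2.43 = 2.2089 mol/s
Reaction term: ξ·ΔH°_rxn = 2.2089 × -147 = -324.7 kJ/s
Sensible, feed 119→25 °C: -44.313 kJ/s
Outlet flows (mol/s): A 0.22113, H₂ 0.22113, B 2.2089
Sensible, products 25→152 °C: 47.808 kJ/s
Q = ΔH = -321.21 kJ/s = -321.21 kW
Heat removed = 1156.4 MJ/h

Q_out = 1160 MJ/h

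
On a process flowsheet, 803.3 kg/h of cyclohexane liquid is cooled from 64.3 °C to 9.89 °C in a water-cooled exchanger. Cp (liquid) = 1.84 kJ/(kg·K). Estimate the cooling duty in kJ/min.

Q_c = 1340 kJ/min

Q = ṁ·Cp·ΔT = 803.3 × 1.84 × (9.89 − 64.3) = -80422 kJ/h
Converting: 80422 / 3600 s = 22.339 kW
Cooling duty = 1340.4 kJ/min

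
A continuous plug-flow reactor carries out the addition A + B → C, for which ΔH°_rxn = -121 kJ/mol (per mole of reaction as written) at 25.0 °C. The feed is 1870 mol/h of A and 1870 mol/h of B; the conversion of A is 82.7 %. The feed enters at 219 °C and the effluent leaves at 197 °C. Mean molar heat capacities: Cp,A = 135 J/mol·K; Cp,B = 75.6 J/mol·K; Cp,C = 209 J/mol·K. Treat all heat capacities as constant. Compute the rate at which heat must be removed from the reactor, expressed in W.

Q_out = 54500 W

Extent of reaction ξ = 0.827 × 1870 = 1546.5 mol/h
Reaction term: ξ·ΔH°_rxn = 1546.5 × -121 = -187130 kJ/h
Sensible, feed 219→25 °C: -76401 kJ/h
Outlet flows (mol/h): A 323.51, B 323.51, C 1546.5
Sensible, products 25→197 °C: 67312 kJ/h
Q = ΔH = -196210 kJ/h = -54.504 kW
Heat removed = 54504 W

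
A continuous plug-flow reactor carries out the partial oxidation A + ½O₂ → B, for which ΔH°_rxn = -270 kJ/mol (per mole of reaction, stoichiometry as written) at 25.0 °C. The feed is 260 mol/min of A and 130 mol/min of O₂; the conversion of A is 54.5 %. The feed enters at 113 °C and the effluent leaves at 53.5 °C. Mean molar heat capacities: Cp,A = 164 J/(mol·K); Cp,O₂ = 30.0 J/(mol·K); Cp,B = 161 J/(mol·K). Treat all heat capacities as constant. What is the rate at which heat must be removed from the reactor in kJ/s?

Extent of reaction ξ = 0.545 × 260 = 141.7 mol/min
Reaction term: ξ·ΔH°_rxn = 141.7 × -270 = -38259 kJ/min
Sensible, feed 113→25 °C: -4095.5 kJ/min
Outlet flows (mol/min): A 118.3, O₂ 59.15, B 141.7
Sensible, products 25→53.5 °C: 1253.7 kJ/min
Q = ΔH = -41101 kJ/min = -685.01 kW
Heat removed = 685.01 kJ/s

Q_out = 685 kJ/s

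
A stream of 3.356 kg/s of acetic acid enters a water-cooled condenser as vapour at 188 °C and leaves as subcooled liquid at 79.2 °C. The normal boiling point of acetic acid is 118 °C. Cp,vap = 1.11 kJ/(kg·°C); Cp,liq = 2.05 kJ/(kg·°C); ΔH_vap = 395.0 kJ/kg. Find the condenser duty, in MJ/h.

vapour 188→118 °C: -77.7 kJ/kg
condensation at 118 °C: -395 kJ/kg
liquid 118→79.2 °C: -79.54 kJ/kg
Δh = -77.7 + -395 + -79.54 = -552.24 kJ/kg
Q = ṁ·Δh = 3.356 kg/s × -552.24 kJ/kg = -1853.3 kJ/s
|Q| = 1853.3 kW = 6671.9 MJ/h

Q_c = 6670 MJ/h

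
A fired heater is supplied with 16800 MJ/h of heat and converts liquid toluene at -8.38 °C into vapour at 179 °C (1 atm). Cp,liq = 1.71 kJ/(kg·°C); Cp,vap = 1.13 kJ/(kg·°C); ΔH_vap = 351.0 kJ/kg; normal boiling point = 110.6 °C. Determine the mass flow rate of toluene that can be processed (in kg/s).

Δh = 1.71×(110.6−-8.38) + 351.0 + 1.13×(179−110.6) = 631.75 kJ/kg
Q = 16800 MJ/h = 4666.7 kJ/s = 4666.7 kJ/s
ṁ = Q/Δh = 4666.7 / 631.75 = 7.3869 kg/s

ṁ = 7.39 kg/s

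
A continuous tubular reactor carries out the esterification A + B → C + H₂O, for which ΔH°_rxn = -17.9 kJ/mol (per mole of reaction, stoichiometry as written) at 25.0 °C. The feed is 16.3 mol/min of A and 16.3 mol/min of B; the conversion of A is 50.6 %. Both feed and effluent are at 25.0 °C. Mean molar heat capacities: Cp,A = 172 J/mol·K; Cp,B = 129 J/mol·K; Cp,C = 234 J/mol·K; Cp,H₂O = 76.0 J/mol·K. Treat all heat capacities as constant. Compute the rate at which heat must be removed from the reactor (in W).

Q_out = 2460 W

Extent of reaction ξ = 0.506 × 16.3 = 8.2478 mol/min
Reaction term: ξ·ΔH°_rxn = 8.2478 × -17.9 = -147.64 kJ/min
Q = ΔH = -147.64 kJ/min = -2.4606 kW
Heat removed = 2460.6 W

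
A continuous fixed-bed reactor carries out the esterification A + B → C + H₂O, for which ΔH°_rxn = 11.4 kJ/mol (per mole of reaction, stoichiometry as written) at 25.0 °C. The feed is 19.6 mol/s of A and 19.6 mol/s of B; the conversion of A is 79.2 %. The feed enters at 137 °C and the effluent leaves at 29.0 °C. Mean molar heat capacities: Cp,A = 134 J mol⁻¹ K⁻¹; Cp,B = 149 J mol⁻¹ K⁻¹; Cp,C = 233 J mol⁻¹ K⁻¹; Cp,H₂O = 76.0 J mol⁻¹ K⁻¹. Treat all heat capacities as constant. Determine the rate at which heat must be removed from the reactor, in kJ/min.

Extent of reaction ξ = 0.792 × 19.6 = 15.523 mol/s
Reaction term: ξ·ΔH°_rxn = 15.523 × 11.4 = 176.96 kJ/s
Sensible, feed 137→25 °C: -621.24 kJ/s
Outlet flows (mol/s): A 4.0768, B 4.0768, C 15.523, H₂O 15.523
Sensible, products 25→29.0 °C: 23.802 kJ/s
Q = ΔH = -420.48 kJ/s = -420.48 kW
Heat removed = 25229 kJ/min

Q_out = 25200 kJ/min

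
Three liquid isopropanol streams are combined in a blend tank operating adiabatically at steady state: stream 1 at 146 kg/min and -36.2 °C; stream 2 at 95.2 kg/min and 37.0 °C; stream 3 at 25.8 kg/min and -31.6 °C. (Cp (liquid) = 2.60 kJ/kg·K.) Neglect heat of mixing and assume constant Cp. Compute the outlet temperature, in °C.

Adiabatic, steady state ⇒ Σ ṁᵢCp,ᵢ(T_out − Tᵢ) = 0
Σ ṁᵢCp,ᵢTᵢ = 146×2.60×-36.2 + 95.2×2.60×37.0 + 25.8×2.60×-31.6 = -6703
Σ ṁᵢCp,ᵢ = 146×2.60 + 95.2×2.60 + 25.8×2.60 = 694.2
T_out = -6703 / 694.2 = -9.6557 °C

T_out = -9.66 °C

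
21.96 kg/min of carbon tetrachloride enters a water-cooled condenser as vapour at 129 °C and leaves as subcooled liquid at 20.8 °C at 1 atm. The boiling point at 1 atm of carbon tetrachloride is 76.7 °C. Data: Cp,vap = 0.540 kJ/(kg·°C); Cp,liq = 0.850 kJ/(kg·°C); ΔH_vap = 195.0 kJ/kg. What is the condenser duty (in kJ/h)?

vapour 129→76.7 °C: -28.242 kJ/kg
condensation at 76.7 °C: -195 kJ/kg
liquid 76.7→20.8 °C: -47.515 kJ/kg
Δh = -28.242 + -195 + -47.515 = -270.76 kJ/kg
Q = ṁ·Δh = 21.96 kg/min × -270.76 kJ/kg = -5945.8 kJ/min
|Q| = 99.097 kW = 356750 kJ/h

Q_c = 357000 kJ/h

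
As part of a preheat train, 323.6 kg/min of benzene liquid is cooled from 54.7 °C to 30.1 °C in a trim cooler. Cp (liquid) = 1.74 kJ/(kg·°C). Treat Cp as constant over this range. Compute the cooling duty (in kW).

Q = ṁ·Cp·ΔT = 323.6 × 1.74 × (30.1 − 54.7) = -13851 kJ/min
Converting: 13851 / 60 s = 230.86 kW

Q_c = 231 kW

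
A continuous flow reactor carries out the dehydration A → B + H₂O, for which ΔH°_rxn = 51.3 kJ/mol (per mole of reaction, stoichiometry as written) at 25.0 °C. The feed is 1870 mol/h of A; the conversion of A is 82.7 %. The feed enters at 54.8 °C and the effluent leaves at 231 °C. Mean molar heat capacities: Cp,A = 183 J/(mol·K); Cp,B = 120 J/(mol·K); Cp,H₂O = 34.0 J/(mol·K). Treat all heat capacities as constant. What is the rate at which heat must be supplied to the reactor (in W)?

Q_in = 36200 W

Extent of reaction ξ = 0.827 × 1870 = 1546.5 mol/h
Reaction term: ξ·ΔH°_rxn = 1546.5 × 51.3 = 79335 kJ/h
Sensible, feed 54.8→25 °C: -10198 kJ/h
Outlet flows (mol/h): A 323.51, B 1546.5, H₂O 1546.5
Sensible, products 25→231 °C: 61257 kJ/h
Q = ΔH = 130390 kJ/h = 36.22 kW
Heat supplied = 36220 W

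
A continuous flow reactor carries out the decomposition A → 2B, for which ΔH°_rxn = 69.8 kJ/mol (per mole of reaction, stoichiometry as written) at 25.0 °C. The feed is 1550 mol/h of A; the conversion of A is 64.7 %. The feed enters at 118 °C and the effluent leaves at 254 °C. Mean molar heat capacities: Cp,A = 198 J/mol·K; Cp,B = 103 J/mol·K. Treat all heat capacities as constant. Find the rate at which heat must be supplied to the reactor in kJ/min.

Q_in = 1890 kJ/min

Extent of reaction ξ = 0.647 × 1550 = 1002.9 mol/h
Reaction term: ξ·ΔH°_rxn = 1002.9 × 69.8 = 69999 kJ/h
Sensible, feed 118→25 °C: -28542 kJ/h
Outlet flows (mol/h): A 547.15, B 2005.7
Sensible, products 25→254 °C: 72117 kJ/h
Q = ΔH = 113570 kJ/h = 31.548 kW
Heat supplied = 1892.9 kJ/min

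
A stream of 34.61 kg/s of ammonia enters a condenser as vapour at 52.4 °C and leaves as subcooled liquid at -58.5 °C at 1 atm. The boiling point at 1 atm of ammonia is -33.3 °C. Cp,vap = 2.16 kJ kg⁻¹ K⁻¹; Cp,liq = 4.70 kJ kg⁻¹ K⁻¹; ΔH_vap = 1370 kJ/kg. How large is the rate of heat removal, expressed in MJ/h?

Q_c = 209000 MJ/h

vapour 52.4→-33.3 °C: -185.11 kJ/kg
condensation at -33.3 °C: -1370 kJ/kg
liquid -33.3→-58.5 °C: -118.44 kJ/kg
Δh = -185.11 + -1370 + -118.44 = -1673.6 kJ/kg
Q = ṁ·Δh = 34.61 kg/s × -1673.6 kJ/kg = -57922 kJ/s
|Q| = 57922 kW = 208520 MJ/h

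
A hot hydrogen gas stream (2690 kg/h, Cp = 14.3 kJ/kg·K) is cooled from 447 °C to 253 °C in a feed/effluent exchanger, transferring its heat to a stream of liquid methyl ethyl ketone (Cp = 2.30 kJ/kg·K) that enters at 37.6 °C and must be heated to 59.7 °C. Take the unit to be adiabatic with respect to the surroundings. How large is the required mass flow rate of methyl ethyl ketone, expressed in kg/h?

ṁ_c = 147000 kg/h

Heat released by hot stream: Q = 2690 × 14.3 × (447 − 253) = 7.4626e+06 kJ/h
Energy balance on cold side (adiabatic exchanger): Q = ṁ_c·Cp_c·(T_c,out − T_c,in)
ṁ_c = 7.4626e+06 / [2.30 × (59.7 − 37.6)] = 146810 kg/h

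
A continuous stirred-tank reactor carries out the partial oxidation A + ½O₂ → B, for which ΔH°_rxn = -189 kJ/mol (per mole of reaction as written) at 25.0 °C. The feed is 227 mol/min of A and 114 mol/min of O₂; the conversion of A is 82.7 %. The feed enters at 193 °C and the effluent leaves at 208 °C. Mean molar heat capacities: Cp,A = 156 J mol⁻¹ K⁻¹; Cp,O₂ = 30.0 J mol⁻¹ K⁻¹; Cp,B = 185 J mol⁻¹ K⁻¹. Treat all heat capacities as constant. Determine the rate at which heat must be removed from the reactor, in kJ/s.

Q_out = 574 kJ/s

Extent of reaction ξ = 0.827 × 227 = 187.73 mol/min
Reaction term: ξ·ΔH°_rxn = 187.73 × -189 = -35481 kJ/min
Sensible, feed 193→25 °C: -6523.8 kJ/min
Outlet flows (mol/min): A 39.271, O₂ 20.136, B 187.73
Sensible, products 25→208 °C: 7587.2 kJ/min
Q = ΔH = -34417 kJ/min = -573.62 kW
Heat removed = 573.62 kJ/s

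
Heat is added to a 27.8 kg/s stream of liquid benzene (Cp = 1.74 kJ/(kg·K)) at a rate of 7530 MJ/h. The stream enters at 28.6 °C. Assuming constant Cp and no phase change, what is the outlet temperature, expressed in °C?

T_out = 71.8 °C

Q = 7530 MJ/h = 2091.7 kJ/s
ΔT = Q/(ṁ·Cp) = 2091.7/(27.8×1.74) = 43.241 K
T_out = 28.6 + 43.241 = 71.841 °C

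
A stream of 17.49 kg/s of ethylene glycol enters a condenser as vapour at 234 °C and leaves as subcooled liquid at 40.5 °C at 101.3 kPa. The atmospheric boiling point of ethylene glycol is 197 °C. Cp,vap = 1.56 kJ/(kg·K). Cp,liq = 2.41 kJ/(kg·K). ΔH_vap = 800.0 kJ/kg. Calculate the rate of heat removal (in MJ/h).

Q_c = 77800 MJ/h

vapour 234→197 °C: -57.72 kJ/kg
condensation at 197 °C: -800 kJ/kg
liquid 197→40.5 °C: -377.17 kJ/kg
Δh = -57.72 + -800 + -377.17 = -1234.9 kJ/kg
Q = ṁ·Δh = 17.49 kg/s × -1234.9 kJ/kg = -21598 kJ/s
|Q| = 21598 kW = 77753 MJ/h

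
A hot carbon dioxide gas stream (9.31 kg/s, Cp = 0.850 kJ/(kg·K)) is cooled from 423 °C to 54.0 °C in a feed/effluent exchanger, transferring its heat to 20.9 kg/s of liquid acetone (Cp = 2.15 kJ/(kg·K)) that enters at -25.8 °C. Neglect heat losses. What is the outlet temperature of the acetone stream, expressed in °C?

T_c,out = 39.2 °C

Heat released by hot stream: Q = 9.31 × 0.850 × (423 − 54.0) = 2920.1 kJ/s
Energy balance on cold side (adiabatic exchanger): Q = ṁ_c·Cp_c·(T_c,out − T_c,in)
T_c,out = -25.8 + 2920.1/(20.9 × 2.15) = 39.185 °C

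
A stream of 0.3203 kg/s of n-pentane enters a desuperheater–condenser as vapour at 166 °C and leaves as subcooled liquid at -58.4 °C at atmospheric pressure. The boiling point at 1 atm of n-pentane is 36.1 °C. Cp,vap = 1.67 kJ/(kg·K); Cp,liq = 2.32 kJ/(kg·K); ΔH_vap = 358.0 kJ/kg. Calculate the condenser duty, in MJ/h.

vapour 166→36.1 °C: -216.93 kJ/kg
condensation at 36.1 °C: -358 kJ/kg
liquid 36.1→-58.4 °C: -219.24 kJ/kg
Δh = -216.93 + -358 + -219.24 = -794.17 kJ/kg
Q = ṁ·Δh = 0.3203 kg/s × -794.17 kJ/kg = -254.37 kJ/s
|Q| = 254.37 kW = 915.75 MJ/h

Q_c = 916 MJ/h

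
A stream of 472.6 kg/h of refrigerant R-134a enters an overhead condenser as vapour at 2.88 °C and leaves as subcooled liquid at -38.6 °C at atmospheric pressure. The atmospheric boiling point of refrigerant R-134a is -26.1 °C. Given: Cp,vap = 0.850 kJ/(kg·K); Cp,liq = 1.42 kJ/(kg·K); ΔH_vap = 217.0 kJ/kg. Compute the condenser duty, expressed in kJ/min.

vapour 2.88→-26.1 °C: -24.633 kJ/kg
condensation at -26.1 °C: -217 kJ/kg
liquid -26.1→-38.6 °C: -17.75 kJ/kg
Δh = -24.633 + -217 + -17.75 = -259.38 kJ/kg
Q = ṁ·Δh = 472.6 kg/h × -259.38 kJ/kg = -122580 kJ/h
|Q| = 34.051 kW = 2043.1 kJ/min

Q_c = 2040 kJ/min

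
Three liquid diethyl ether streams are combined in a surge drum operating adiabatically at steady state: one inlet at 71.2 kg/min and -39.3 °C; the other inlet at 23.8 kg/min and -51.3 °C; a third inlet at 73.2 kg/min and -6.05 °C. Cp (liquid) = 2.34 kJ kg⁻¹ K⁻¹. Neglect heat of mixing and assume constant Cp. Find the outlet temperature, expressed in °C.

Energy balance with Q = 0: Σ ṁᵢCp,ᵢ(T_out − Tᵢ) = 0
T_out = Σ ṁᵢCp,ᵢTᵢ / Σ ṁᵢCp,ᵢ
      = -10441 / 393.59 = -26.528 °C

T_out = -26.5 °C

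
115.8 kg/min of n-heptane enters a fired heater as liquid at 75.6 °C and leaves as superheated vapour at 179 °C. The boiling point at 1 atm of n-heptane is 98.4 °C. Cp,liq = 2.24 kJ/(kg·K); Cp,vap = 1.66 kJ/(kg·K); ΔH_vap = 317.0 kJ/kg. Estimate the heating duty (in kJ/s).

liquid 75.6→98.4 °C: 51.072 kJ/kg
vaporisation at 98.4 °C: 317 kJ/kg
vapour 98.4→179 °C: 133.8 kJ/kg
Δh = 51.072 + 317 + 133.8 = 501.87 kJ/kg
Q = ṁ·Δh = 115.8 kg/min × 501.87 kJ/kg = 58116 kJ/min
|Q| = 968.61 kW

Q = 969 kJ/s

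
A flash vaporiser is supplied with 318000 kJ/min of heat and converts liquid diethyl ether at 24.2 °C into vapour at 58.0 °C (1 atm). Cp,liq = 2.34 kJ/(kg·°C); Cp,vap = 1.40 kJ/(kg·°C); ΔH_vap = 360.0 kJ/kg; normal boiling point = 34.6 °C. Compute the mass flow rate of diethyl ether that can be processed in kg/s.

ṁ = 12.7 kg/s

Δh = 2.34×(34.6−24.2) + 360.0 + 1.40×(58.0−34.6) = 417.1 kJ/kg
Q = 318000 kJ/min = 5300 kJ/s = 5300 kJ/s
ṁ = Q/Δh = 5300 / 417.1 = 12.707 kg/s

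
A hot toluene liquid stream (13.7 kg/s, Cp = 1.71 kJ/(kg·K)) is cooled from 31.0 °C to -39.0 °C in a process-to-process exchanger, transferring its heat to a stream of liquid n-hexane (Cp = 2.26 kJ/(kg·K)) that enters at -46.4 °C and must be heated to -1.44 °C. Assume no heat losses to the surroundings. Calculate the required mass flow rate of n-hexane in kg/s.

ṁ_c = 16.1 kg/s

Heat released by hot stream: Q = 13.7 × 1.71 × (31.0 − -39.0) = 1639.9 kJ/s
Energy balance on cold side (adiabatic exchanger): Q = ṁ_c·Cp_c·(T_c,out − T_c,in)
ṁ_c = 1639.9 / [2.26 × (-1.44 − -46.4)] = 16.139 kg/s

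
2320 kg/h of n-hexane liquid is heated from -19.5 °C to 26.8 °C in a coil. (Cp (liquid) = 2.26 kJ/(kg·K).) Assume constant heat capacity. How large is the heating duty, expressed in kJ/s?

Q = ṁ·Cp·ΔT = 2320 × 2.26 × (26.8 − -19.5) = 242760 kJ/h
Converting: 242760 / 3600 s = 67.433 kW

Q = 67.4 kJ/s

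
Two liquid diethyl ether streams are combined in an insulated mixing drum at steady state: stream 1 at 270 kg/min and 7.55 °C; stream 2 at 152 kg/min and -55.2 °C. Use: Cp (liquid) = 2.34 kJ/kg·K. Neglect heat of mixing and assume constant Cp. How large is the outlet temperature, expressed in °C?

Adiabatic, steady state ⇒ Σ ṁᵢCp,ᵢ(T_out − Tᵢ) = 0
T_out = Σ ṁᵢCp,ᵢTᵢ / Σ ṁᵢCp,ᵢ
      = -14863 / 987.48 = -15.052 °C

T_out = -15.1 °C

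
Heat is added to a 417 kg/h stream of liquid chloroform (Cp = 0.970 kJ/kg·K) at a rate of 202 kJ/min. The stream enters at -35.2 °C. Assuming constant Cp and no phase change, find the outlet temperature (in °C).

Q = 202 kJ/min = 12120 kJ/h
ΔT = Q/(ṁ·Cp) = 12120/(417×0.970) = 29.964 K
T_out = -35.2 + 29.964 = -5.2363 °C

T_out = -5.24 °C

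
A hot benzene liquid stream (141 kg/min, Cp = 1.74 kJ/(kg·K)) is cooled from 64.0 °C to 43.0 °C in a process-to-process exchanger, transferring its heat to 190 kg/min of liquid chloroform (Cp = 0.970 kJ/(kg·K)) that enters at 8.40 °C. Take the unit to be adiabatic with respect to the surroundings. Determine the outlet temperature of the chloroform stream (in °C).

Heat released by hot stream: Q = 141 × 1.74 × (64.0 − 43.0) = 5152.1 kJ/min
Energy balance on cold side (adiabatic exchanger): Q = ṁ_c·Cp_c·(T_c,out − T_c,in)
T_c,out = 8.40 + 5152.1/(190 × 0.970) = 36.355 °C

T_c,out = 36.4 °C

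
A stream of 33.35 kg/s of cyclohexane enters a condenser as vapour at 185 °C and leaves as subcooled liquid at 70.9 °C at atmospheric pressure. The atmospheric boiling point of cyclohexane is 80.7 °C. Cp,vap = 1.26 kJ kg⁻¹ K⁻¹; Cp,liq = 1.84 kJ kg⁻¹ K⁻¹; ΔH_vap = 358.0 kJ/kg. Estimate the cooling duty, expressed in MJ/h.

Q_c = 60900 MJ/h

vapour 185→80.7 °C: -131.42 kJ/kg
condensation at 80.7 °C: -358 kJ/kg
liquid 80.7→70.9 °C: -18.032 kJ/kg
Δh = -131.42 + -358 + -18.032 = -507.45 kJ/kg
Q = ṁ·Δh = 33.35 kg/s × -507.45 kJ/kg = -16923 kJ/s
|Q| = 16923 kW = 60924 MJ/h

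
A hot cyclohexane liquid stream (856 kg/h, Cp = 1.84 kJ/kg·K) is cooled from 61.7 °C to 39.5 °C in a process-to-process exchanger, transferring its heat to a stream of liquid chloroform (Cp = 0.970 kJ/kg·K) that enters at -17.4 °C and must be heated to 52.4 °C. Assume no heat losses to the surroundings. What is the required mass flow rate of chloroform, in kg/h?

Heat released by hot stream: Q = 856 × 1.84 × (61.7 − 39.5) = 34966 kJ/h
Energy balance on cold side (adiabatic exchanger): Q = ṁ_c·Cp_c·(T_c,out − T_c,in)
ṁ_c = 34966 / [0.970 × (52.4 − -17.4)] = 516.44 kg/h

ṁ_c = 516 kg/h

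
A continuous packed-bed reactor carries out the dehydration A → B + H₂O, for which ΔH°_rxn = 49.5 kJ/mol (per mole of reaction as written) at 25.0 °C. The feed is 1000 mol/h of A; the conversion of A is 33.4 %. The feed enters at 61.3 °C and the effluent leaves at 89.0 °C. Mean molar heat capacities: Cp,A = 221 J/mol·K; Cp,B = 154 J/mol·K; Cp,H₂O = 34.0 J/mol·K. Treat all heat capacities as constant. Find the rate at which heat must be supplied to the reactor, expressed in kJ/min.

Q_in = 366 kJ/min

Extent of reaction ξ = 0.334 × 1000 = 334 mol/h
Reaction term: ξ·ΔH°_rxn = 334 × 49.5 = 16533 kJ/h
Sensible, feed 61.3→25 °C: -8022.3 kJ/h
Outlet flows (mol/h): A 666, B 334, H₂O 334
Sensible, products 25→89.0 °C: 13439 kJ/h
Q = ΔH = 21949 kJ/h = 6.097 kW
Heat supplied = 365.82 kJ/min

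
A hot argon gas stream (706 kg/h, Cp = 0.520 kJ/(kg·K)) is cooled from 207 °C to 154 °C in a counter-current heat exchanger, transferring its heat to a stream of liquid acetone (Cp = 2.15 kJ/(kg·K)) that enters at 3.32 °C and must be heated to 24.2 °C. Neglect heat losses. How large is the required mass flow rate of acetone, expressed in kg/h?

Heat released by hot stream: Q = 706 × 0.520 × (207 − 154) = 19457 kJ/h
Energy balance on cold side (adiabatic exchanger): Q = ṁ_c·Cp_c·(T_c,out − T_c,in)
ṁ_c = 19457 / [2.15 × (24.2 − 3.32)] = 433.43 kg/h

ṁ_c = 433 kg/h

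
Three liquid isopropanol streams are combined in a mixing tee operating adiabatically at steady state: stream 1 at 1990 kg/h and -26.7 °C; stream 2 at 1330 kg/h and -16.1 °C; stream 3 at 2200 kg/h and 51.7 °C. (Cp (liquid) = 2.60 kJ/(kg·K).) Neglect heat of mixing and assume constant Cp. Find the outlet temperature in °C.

T_out = 7.10 °C

No heat crosses the boundary, so H_out = H_in.
Σ ṁᵢCp,ᵢTᵢ = 1990×2.60×-26.7 + 1330×2.60×-16.1 + 2200×2.60×51.7 = 101900
Σ ṁᵢCp,ᵢ = 1990×2.60 + 1330×2.60 + 2200×2.60 = 14352
T_out = 101900 / 14352 = 7.1004 °C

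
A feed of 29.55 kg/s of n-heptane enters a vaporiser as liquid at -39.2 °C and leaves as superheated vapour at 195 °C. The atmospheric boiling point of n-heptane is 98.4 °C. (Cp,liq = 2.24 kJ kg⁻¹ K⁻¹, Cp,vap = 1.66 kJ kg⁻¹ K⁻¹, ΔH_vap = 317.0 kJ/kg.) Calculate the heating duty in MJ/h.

liquid -39.2→98.4 °C: 308.22 kJ/kg
vaporisation at 98.4 °C: 317 kJ/kg
vapour 98.4→195 °C: 160.36 kJ/kg
Δh = 308.22 + 317 + 160.36 = 785.58 kJ/kg
Q = ṁ·Δh = 29.55 kg/s × 785.58 kJ/kg = 23214 kJ/s
|Q| = 23214 kW = 83570 MJ/h

Q = 83600 MJ/h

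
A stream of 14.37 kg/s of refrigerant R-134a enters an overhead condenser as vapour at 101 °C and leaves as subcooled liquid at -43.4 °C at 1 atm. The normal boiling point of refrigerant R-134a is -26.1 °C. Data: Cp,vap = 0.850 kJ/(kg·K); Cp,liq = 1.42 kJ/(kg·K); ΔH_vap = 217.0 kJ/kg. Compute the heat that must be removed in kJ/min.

Q_c = 301000 kJ/min

vapour 101→-26.1 °C: -108.03 kJ/kg
condensation at -26.1 °C: -217 kJ/kg
liquid -26.1→-43.4 °C: -24.566 kJ/kg
Δh = -108.03 + -217 + -24.566 = -349.6 kJ/kg
Q = ṁ·Δh = 14.37 kg/s × -349.6 kJ/kg = -5023.8 kJ/s
|Q| = 5023.8 kW = 301430 kJ/min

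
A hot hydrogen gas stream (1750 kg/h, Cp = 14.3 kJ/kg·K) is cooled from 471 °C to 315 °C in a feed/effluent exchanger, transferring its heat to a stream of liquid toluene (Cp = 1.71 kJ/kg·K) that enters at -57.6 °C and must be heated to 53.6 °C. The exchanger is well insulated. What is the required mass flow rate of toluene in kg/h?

ṁ_c = 20500 kg/h

Heat released by hot stream: Q = 1750 × 14.3 × (471 − 315) = 3.9039e+06 kJ/h
Energy balance on cold side (adiabatic exchanger): Q = ṁ_c·Cp_c·(T_c,out − T_c,in)
ṁ_c = 3.9039e+06 / [1.71 × (53.6 − -57.6)] = 20530 kg/h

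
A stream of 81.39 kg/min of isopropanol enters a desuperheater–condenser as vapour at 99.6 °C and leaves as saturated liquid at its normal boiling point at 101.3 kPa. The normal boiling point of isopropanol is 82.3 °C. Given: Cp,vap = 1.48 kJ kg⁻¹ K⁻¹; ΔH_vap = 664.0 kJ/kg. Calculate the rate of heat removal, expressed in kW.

vapour 99.6→82.3 °C: -25.604 kJ/kg
condensation at 82.3 °C: -664 kJ/kg
Δh = -25.604 + -664 = -689.6 kJ/kg
Q = ṁ·Δh = 81.39 kg/min × -689.6 kJ/kg = -56127 kJ/min
|Q| = 935.45 kW

Q_c = 935 kW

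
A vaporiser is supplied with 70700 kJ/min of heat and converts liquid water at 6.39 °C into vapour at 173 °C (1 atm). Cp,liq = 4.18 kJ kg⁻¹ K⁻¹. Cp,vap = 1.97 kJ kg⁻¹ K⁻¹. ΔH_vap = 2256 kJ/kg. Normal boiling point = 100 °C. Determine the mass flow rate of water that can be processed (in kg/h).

Δh = 4.18×(100−6.39) + 2256 + 1.97×(173−100) = 2791.1 kJ/kg
Q = 70700 kJ/min = 1178.3 kJ/s = 4.242e+06 kJ/h
ṁ = Q/Δh = 4.242e+06 / 2791.1 = 1519.8 kg/h

ṁ = 1520 kg/h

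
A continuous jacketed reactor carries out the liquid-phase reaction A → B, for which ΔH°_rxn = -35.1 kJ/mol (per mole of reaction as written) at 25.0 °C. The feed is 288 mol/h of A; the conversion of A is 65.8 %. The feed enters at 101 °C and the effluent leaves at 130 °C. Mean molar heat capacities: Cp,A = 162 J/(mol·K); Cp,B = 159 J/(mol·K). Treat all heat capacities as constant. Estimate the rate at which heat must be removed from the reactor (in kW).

Q_out = 1.49 kW

Extent of reaction ξ = 0.658 × 288 = 189.5 mol/h
Reaction term: ξ·ΔH°_rxn = 189.5 × -35.1 = -6651.6 kJ/h
Sensible, feed 101→25 °C: -3545.9 kJ/h
Outlet flows (mol/h): A 98.496, B 189.5
Sensible, products 25→130 °C: 4839.2 kJ/h
Q = ΔH = -5358.3 kJ/h = -1.4884 kW
Heat removed = 1.4884 kW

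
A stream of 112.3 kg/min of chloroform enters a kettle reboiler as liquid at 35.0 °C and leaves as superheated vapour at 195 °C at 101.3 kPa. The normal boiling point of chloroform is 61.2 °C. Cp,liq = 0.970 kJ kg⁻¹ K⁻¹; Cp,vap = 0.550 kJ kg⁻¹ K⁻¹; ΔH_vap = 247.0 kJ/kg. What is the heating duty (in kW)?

Q = 648 kW

liquid 35.0→61.2 °C: 25.414 kJ/kg
vaporisation at 61.2 °C: 247 kJ/kg
vapour 61.2→195 °C: 73.59 kJ/kg
Δh = 25.414 + 247 + 73.59 = 346 kJ/kg
Q = ṁ·Δh = 112.3 kg/min × 346 kJ/kg = 38856 kJ/min
|Q| = 647.6 kW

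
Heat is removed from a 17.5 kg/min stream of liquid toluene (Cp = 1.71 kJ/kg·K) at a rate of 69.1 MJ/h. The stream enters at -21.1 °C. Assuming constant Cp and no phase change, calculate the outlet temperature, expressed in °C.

Q = 69.1 MJ/h = 1151.7 kJ/min
ΔT = Q/(ṁ·Cp) = 1151.7/(17.5×1.71) = 38.485 K
T_out = -21.1 − 38.485 = -59.585 °C

T_out = -59.6 °C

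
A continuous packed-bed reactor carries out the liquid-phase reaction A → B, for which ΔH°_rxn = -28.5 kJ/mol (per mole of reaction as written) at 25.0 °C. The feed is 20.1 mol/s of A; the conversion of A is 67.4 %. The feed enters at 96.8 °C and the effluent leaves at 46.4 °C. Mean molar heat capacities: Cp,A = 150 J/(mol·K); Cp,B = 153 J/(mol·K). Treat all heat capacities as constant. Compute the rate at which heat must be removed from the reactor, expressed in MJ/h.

Extent of reaction ξ = 0.674 × 20.1 = 13.547 mol/s
Reaction term: ξ·ΔH°_rxn = 13.547 × -28.5 = -386.1 kJ/s
Sensible, feed 96.8→25 °C: -216.48 kJ/s
Outlet flows (mol/s): A 6.5526, B 13.547
Sensible, products 25→46.4 °C: 65.391 kJ/s
Q = ΔH = -537.19 kJ/s = -537.19 kW
Heat removed = 1933.9 MJ/h

Q_out = 1930 MJ/h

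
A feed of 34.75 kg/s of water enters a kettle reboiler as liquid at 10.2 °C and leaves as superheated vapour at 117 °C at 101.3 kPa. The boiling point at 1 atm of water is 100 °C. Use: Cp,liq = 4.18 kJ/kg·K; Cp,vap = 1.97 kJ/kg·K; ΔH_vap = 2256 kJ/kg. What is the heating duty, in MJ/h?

Q = 333000 MJ/h

liquid 10.2→100 °C: 375.36 kJ/kg
vaporisation at 100 °C: 2256 kJ/kg
vapour 100→117 °C: 33.49 kJ/kg
Δh = 375.36 + 2256 + 33.49 = 2664.9 kJ/kg
Q = ṁ·Δh = 34.75 kg/s × 2664.9 kJ/kg = 92604 kJ/s
|Q| = 92604 kW = 333370 MJ/h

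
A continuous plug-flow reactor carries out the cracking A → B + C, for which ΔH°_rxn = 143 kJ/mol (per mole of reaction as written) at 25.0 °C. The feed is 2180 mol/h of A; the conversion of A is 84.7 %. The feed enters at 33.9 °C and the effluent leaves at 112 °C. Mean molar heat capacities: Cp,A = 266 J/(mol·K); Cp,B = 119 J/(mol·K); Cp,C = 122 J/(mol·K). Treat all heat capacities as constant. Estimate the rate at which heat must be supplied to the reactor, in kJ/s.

Extent of reaction ξ = 0.847 × 2180 = 1846.5 mol/h
Reaction term: ξ·ΔH°_rxn = 1846.5 × 143 = 264040 kJ/h
Sensible, feed 33.9→25 °C: -5160.9 kJ/h
Outlet flows (mol/h): A 333.54, B 1846.5, C 1846.5
Sensible, products 25→112 °C: 46434 kJ/h
Q = ΔH = 305320 kJ/h = 84.81 kW
Heat supplied = 84.81 kJ/s

Q_in = 84.8 kJ/s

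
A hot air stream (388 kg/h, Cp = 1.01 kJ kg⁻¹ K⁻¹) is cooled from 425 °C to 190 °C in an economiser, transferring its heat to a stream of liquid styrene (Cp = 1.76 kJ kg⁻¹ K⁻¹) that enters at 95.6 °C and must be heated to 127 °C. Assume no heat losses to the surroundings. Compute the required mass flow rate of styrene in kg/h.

ṁ_c = 1670 kg/h

Heat released by hot stream: Q = 388 × 1.01 × (425 − 190) = 92092 kJ/h
Energy balance on cold side (adiabatic exchanger): Q = ṁ_c·Cp_c·(T_c,out − T_c,in)
ṁ_c = 92092 / [1.76 × (127 − 95.6)] = 1666.4 kg/h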